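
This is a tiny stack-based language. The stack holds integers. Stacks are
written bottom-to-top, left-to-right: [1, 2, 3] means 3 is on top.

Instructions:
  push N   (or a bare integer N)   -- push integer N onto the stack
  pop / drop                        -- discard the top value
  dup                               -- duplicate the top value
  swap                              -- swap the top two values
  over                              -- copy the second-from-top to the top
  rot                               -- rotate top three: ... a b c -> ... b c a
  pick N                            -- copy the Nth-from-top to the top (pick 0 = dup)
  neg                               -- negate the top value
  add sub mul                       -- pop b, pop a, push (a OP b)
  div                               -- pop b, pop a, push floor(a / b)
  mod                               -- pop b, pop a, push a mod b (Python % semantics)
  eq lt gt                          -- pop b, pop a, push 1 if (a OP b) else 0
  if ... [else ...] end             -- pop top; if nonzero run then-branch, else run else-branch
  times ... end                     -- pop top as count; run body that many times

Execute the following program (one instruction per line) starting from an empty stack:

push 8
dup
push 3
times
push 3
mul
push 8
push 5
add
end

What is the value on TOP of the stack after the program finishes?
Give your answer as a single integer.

After 'push 8': [8]
After 'dup': [8, 8]
After 'push 3': [8, 8, 3]
After 'times': [8, 8]
After 'push 3': [8, 8, 3]
After 'mul': [8, 24]
After 'push 8': [8, 24, 8]
After 'push 5': [8, 24, 8, 5]
After 'add': [8, 24, 13]
After 'push 3': [8, 24, 13, 3]
After 'mul': [8, 24, 39]
After 'push 8': [8, 24, 39, 8]
After 'push 5': [8, 24, 39, 8, 5]
After 'add': [8, 24, 39, 13]
After 'push 3': [8, 24, 39, 13, 3]
After 'mul': [8, 24, 39, 39]
After 'push 8': [8, 24, 39, 39, 8]
After 'push 5': [8, 24, 39, 39, 8, 5]
After 'add': [8, 24, 39, 39, 13]

Answer: 13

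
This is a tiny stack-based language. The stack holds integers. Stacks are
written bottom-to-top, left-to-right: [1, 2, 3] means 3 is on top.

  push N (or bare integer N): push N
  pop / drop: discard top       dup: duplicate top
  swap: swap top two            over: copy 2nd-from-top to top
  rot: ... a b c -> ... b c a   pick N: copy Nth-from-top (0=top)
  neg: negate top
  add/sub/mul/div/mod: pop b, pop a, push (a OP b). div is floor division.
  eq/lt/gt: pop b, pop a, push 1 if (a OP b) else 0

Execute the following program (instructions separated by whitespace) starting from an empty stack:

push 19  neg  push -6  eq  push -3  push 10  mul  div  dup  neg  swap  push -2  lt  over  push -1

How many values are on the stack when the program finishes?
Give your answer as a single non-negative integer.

After 'push 19': stack = [19] (depth 1)
After 'neg': stack = [-19] (depth 1)
After 'push -6': stack = [-19, -6] (depth 2)
After 'eq': stack = [0] (depth 1)
After 'push -3': stack = [0, -3] (depth 2)
After 'push 10': stack = [0, -3, 10] (depth 3)
After 'mul': stack = [0, -30] (depth 2)
After 'div': stack = [0] (depth 1)
After 'dup': stack = [0, 0] (depth 2)
After 'neg': stack = [0, 0] (depth 2)
After 'swap': stack = [0, 0] (depth 2)
After 'push -2': stack = [0, 0, -2] (depth 3)
After 'lt': stack = [0, 0] (depth 2)
After 'over': stack = [0, 0, 0] (depth 3)
After 'push -1': stack = [0, 0, 0, -1] (depth 4)

Answer: 4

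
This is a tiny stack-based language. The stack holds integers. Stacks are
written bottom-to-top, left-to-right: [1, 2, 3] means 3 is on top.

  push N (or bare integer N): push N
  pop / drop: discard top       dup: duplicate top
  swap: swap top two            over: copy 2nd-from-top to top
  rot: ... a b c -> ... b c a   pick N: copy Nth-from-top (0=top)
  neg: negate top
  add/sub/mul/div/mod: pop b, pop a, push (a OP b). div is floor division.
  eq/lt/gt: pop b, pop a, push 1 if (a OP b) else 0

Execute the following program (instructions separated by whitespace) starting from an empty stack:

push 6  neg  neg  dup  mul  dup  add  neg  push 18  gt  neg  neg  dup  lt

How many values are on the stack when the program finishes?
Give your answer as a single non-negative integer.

After 'push 6': stack = [6] (depth 1)
After 'neg': stack = [-6] (depth 1)
After 'neg': stack = [6] (depth 1)
After 'dup': stack = [6, 6] (depth 2)
After 'mul': stack = [36] (depth 1)
After 'dup': stack = [36, 36] (depth 2)
After 'add': stack = [72] (depth 1)
After 'neg': stack = [-72] (depth 1)
After 'push 18': stack = [-72, 18] (depth 2)
After 'gt': stack = [0] (depth 1)
After 'neg': stack = [0] (depth 1)
After 'neg': stack = [0] (depth 1)
After 'dup': stack = [0, 0] (depth 2)
After 'lt': stack = [0] (depth 1)

Answer: 1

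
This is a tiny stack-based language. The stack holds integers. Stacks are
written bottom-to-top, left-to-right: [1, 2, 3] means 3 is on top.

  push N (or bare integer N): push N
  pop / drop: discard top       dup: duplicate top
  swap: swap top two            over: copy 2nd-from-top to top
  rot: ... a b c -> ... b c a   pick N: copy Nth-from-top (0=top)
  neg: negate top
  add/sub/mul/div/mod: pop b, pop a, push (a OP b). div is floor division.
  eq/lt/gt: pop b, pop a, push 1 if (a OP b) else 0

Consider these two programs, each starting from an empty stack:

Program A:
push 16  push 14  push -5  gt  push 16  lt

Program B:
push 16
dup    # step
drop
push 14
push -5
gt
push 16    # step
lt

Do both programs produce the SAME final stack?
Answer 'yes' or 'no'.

Answer: yes

Derivation:
Program A trace:
  After 'push 16': [16]
  After 'push 14': [16, 14]
  After 'push -5': [16, 14, -5]
  After 'gt': [16, 1]
  After 'push 16': [16, 1, 16]
  After 'lt': [16, 1]
Program A final stack: [16, 1]

Program B trace:
  After 'push 16': [16]
  After 'dup': [16, 16]
  After 'drop': [16]
  After 'push 14': [16, 14]
  After 'push -5': [16, 14, -5]
  After 'gt': [16, 1]
  After 'push 16': [16, 1, 16]
  After 'lt': [16, 1]
Program B final stack: [16, 1]
Same: yes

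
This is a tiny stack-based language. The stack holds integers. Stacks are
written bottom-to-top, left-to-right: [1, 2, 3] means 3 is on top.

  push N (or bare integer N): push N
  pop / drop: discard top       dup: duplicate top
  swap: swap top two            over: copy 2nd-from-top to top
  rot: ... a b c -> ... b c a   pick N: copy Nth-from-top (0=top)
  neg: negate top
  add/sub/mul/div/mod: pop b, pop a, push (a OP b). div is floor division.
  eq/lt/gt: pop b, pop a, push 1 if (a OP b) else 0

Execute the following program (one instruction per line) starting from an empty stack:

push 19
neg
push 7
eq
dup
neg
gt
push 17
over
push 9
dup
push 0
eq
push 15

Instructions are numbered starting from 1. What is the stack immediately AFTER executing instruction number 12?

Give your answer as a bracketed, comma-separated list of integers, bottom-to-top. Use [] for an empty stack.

Answer: [0, 17, 0, 9, 9, 0]

Derivation:
Step 1 ('push 19'): [19]
Step 2 ('neg'): [-19]
Step 3 ('push 7'): [-19, 7]
Step 4 ('eq'): [0]
Step 5 ('dup'): [0, 0]
Step 6 ('neg'): [0, 0]
Step 7 ('gt'): [0]
Step 8 ('push 17'): [0, 17]
Step 9 ('over'): [0, 17, 0]
Step 10 ('push 9'): [0, 17, 0, 9]
Step 11 ('dup'): [0, 17, 0, 9, 9]
Step 12 ('push 0'): [0, 17, 0, 9, 9, 0]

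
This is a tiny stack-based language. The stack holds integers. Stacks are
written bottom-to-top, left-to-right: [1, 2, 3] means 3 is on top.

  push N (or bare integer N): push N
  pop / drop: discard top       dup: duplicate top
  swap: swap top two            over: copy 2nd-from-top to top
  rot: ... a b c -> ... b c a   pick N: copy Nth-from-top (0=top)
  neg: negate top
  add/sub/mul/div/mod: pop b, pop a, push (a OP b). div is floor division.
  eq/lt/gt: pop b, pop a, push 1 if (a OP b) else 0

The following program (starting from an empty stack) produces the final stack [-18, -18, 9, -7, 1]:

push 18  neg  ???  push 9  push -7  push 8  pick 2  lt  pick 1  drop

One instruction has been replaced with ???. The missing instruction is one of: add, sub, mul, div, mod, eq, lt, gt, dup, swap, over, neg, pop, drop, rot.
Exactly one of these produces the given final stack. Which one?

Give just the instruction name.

Stack before ???: [-18]
Stack after ???:  [-18, -18]
The instruction that transforms [-18] -> [-18, -18] is: dup

Answer: dup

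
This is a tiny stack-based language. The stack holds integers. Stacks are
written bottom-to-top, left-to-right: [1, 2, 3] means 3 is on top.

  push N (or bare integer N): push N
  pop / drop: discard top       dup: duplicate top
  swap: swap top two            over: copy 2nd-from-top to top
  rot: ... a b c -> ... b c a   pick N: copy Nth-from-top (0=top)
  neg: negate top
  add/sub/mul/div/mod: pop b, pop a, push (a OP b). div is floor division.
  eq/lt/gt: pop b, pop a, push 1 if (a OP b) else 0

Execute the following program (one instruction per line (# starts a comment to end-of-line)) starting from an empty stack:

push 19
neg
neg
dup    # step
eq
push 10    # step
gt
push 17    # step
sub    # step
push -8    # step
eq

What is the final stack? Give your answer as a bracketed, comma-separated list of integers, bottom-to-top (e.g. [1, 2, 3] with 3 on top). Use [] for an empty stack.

After 'push 19': [19]
After 'neg': [-19]
After 'neg': [19]
After 'dup': [19, 19]
After 'eq': [1]
After 'push 10': [1, 10]
After 'gt': [0]
After 'push 17': [0, 17]
After 'sub': [-17]
After 'push -8': [-17, -8]
After 'eq': [0]

Answer: [0]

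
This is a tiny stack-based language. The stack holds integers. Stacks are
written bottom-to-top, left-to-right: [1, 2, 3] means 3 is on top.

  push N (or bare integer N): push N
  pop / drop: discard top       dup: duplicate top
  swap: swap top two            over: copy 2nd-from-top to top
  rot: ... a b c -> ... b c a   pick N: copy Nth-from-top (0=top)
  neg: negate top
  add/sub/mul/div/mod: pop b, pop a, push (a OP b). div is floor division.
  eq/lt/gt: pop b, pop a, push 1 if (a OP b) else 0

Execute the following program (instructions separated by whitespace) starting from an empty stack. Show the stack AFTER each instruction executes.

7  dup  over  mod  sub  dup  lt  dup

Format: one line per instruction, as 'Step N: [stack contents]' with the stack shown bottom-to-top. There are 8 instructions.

Step 1: [7]
Step 2: [7, 7]
Step 3: [7, 7, 7]
Step 4: [7, 0]
Step 5: [7]
Step 6: [7, 7]
Step 7: [0]
Step 8: [0, 0]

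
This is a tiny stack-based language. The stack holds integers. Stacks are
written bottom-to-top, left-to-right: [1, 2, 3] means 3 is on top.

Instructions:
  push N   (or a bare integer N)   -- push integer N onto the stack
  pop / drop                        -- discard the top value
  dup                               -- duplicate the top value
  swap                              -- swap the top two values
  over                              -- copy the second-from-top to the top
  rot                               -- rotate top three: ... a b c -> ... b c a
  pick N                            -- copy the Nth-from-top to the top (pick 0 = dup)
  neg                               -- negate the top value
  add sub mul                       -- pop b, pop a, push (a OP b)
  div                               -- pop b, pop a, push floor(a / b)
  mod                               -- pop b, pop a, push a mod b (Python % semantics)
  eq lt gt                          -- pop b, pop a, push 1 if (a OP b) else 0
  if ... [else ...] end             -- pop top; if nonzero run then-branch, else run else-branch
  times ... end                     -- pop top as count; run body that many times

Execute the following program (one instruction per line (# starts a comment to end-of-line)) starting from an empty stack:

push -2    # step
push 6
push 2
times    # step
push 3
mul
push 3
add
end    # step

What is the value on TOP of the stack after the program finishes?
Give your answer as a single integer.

After 'push -2': [-2]
After 'push 6': [-2, 6]
After 'push 2': [-2, 6, 2]
After 'times': [-2, 6]
After 'push 3': [-2, 6, 3]
After 'mul': [-2, 18]
After 'push 3': [-2, 18, 3]
After 'add': [-2, 21]
After 'push 3': [-2, 21, 3]
After 'mul': [-2, 63]
After 'push 3': [-2, 63, 3]
After 'add': [-2, 66]

Answer: 66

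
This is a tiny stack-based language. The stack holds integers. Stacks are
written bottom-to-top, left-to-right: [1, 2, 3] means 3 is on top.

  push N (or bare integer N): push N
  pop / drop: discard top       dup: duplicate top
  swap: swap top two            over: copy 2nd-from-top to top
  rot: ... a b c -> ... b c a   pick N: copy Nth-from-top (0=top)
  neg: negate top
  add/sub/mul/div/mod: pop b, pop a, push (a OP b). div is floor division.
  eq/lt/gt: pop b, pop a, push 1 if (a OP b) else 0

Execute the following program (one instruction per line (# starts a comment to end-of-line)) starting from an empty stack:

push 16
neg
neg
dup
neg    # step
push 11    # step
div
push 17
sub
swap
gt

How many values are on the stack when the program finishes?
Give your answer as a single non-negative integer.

After 'push 16': stack = [16] (depth 1)
After 'neg': stack = [-16] (depth 1)
After 'neg': stack = [16] (depth 1)
After 'dup': stack = [16, 16] (depth 2)
After 'neg': stack = [16, -16] (depth 2)
After 'push 11': stack = [16, -16, 11] (depth 3)
After 'div': stack = [16, -2] (depth 2)
After 'push 17': stack = [16, -2, 17] (depth 3)
After 'sub': stack = [16, -19] (depth 2)
After 'swap': stack = [-19, 16] (depth 2)
After 'gt': stack = [0] (depth 1)

Answer: 1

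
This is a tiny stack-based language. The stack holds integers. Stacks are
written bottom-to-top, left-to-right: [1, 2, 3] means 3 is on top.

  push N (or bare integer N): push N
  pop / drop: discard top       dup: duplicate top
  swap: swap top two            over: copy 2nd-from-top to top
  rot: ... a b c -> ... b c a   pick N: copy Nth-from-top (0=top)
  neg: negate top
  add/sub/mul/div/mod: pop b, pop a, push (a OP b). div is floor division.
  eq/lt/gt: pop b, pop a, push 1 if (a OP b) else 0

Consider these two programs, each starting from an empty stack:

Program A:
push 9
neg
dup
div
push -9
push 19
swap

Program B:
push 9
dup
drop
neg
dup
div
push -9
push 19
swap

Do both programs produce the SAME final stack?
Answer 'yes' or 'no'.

Answer: yes

Derivation:
Program A trace:
  After 'push 9': [9]
  After 'neg': [-9]
  After 'dup': [-9, -9]
  After 'div': [1]
  After 'push -9': [1, -9]
  After 'push 19': [1, -9, 19]
  After 'swap': [1, 19, -9]
Program A final stack: [1, 19, -9]

Program B trace:
  After 'push 9': [9]
  After 'dup': [9, 9]
  After 'drop': [9]
  After 'neg': [-9]
  After 'dup': [-9, -9]
  After 'div': [1]
  After 'push -9': [1, -9]
  After 'push 19': [1, -9, 19]
  After 'swap': [1, 19, -9]
Program B final stack: [1, 19, -9]
Same: yes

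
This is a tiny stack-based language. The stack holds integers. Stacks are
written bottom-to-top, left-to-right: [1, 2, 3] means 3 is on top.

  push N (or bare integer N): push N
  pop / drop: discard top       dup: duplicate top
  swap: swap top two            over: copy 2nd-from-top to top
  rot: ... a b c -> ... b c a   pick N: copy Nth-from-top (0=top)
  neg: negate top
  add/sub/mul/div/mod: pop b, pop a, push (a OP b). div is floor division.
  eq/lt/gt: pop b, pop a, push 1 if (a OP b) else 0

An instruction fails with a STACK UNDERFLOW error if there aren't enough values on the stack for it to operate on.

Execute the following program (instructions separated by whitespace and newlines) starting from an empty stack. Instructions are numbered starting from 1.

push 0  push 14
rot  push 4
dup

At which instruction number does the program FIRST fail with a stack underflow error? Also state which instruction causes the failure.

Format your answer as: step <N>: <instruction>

Step 1 ('push 0'): stack = [0], depth = 1
Step 2 ('push 14'): stack = [0, 14], depth = 2
Step 3 ('rot'): needs 3 value(s) but depth is 2 — STACK UNDERFLOW

Answer: step 3: rot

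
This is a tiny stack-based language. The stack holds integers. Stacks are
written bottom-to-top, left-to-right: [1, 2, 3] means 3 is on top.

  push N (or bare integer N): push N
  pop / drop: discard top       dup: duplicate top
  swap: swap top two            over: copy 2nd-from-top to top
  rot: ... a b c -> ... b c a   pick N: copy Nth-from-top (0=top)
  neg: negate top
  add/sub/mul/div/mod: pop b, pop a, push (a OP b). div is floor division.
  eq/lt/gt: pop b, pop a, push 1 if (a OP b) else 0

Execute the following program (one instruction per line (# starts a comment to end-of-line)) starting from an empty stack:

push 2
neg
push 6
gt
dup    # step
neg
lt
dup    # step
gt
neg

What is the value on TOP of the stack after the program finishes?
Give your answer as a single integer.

Answer: 0

Derivation:
After 'push 2': [2]
After 'neg': [-2]
After 'push 6': [-2, 6]
After 'gt': [0]
After 'dup': [0, 0]
After 'neg': [0, 0]
After 'lt': [0]
After 'dup': [0, 0]
After 'gt': [0]
After 'neg': [0]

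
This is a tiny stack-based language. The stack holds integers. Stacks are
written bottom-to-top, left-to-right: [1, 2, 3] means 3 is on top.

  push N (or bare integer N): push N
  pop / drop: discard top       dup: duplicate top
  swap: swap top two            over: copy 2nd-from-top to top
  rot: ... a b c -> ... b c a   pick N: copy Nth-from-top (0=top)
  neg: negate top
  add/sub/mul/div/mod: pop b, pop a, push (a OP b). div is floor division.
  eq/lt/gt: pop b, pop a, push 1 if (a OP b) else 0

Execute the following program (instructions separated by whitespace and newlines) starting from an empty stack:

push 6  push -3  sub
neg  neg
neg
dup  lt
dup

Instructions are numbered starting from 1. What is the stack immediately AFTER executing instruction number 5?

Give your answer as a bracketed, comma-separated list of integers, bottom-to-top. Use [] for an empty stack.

Answer: [9]

Derivation:
Step 1 ('push 6'): [6]
Step 2 ('push -3'): [6, -3]
Step 3 ('sub'): [9]
Step 4 ('neg'): [-9]
Step 5 ('neg'): [9]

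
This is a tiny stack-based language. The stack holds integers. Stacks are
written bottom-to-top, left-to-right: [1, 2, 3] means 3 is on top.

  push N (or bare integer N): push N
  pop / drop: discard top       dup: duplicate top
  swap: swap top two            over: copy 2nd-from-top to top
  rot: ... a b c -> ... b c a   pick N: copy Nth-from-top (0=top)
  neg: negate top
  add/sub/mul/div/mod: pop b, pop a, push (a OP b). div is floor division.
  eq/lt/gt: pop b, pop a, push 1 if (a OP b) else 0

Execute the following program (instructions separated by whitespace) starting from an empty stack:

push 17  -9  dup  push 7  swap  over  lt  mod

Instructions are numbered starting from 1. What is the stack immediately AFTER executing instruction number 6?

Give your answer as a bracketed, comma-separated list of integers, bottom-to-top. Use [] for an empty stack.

Answer: [17, -9, 7, -9, 7]

Derivation:
Step 1 ('push 17'): [17]
Step 2 ('-9'): [17, -9]
Step 3 ('dup'): [17, -9, -9]
Step 4 ('push 7'): [17, -9, -9, 7]
Step 5 ('swap'): [17, -9, 7, -9]
Step 6 ('over'): [17, -9, 7, -9, 7]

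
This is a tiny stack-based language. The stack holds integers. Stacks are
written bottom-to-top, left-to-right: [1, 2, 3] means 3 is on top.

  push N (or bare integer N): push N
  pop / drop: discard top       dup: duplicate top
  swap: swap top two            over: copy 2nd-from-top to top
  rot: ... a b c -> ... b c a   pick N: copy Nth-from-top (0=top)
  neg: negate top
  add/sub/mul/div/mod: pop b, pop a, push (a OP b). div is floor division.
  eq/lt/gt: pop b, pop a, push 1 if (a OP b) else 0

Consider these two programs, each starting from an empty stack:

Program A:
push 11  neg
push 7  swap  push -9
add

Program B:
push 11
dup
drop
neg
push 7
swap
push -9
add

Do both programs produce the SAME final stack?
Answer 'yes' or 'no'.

Answer: yes

Derivation:
Program A trace:
  After 'push 11': [11]
  After 'neg': [-11]
  After 'push 7': [-11, 7]
  After 'swap': [7, -11]
  After 'push -9': [7, -11, -9]
  After 'add': [7, -20]
Program A final stack: [7, -20]

Program B trace:
  After 'push 11': [11]
  After 'dup': [11, 11]
  After 'drop': [11]
  After 'neg': [-11]
  After 'push 7': [-11, 7]
  After 'swap': [7, -11]
  After 'push -9': [7, -11, -9]
  After 'add': [7, -20]
Program B final stack: [7, -20]
Same: yes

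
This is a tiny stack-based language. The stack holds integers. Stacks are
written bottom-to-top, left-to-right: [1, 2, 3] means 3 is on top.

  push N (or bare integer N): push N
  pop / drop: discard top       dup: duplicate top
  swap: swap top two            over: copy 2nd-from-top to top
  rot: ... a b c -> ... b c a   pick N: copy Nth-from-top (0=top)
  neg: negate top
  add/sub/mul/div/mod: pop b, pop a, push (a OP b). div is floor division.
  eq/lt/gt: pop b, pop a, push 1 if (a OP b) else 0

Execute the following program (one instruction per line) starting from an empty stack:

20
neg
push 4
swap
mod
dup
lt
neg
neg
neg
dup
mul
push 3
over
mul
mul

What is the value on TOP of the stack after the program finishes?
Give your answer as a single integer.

After 'push 20': [20]
After 'neg': [-20]
After 'push 4': [-20, 4]
After 'swap': [4, -20]
After 'mod': [-16]
After 'dup': [-16, -16]
After 'lt': [0]
After 'neg': [0]
After 'neg': [0]
After 'neg': [0]
After 'dup': [0, 0]
After 'mul': [0]
After 'push 3': [0, 3]
After 'over': [0, 3, 0]
After 'mul': [0, 0]
After 'mul': [0]

Answer: 0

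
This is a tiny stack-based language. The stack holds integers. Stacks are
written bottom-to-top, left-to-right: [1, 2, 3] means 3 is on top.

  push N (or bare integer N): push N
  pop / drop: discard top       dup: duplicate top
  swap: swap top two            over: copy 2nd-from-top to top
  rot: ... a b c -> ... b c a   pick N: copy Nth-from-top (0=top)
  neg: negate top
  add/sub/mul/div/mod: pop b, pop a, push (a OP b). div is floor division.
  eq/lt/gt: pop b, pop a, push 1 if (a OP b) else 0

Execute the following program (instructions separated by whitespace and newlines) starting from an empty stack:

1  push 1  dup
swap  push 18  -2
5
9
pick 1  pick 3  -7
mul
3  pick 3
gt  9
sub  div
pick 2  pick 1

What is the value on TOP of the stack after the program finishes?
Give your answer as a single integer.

Answer: -2

Derivation:
After 'push 1': [1]
After 'push 1': [1, 1]
After 'dup': [1, 1, 1]
After 'swap': [1, 1, 1]
After 'push 18': [1, 1, 1, 18]
After 'push -2': [1, 1, 1, 18, -2]
After 'push 5': [1, 1, 1, 18, -2, 5]
After 'push 9': [1, 1, 1, 18, -2, 5, 9]
After 'pick 1': [1, 1, 1, 18, -2, 5, 9, 5]
After 'pick 3': [1, 1, 1, 18, -2, 5, 9, 5, -2]
After 'push -7': [1, 1, 1, 18, -2, 5, 9, 5, -2, -7]
After 'mul': [1, 1, 1, 18, -2, 5, 9, 5, 14]
After 'push 3': [1, 1, 1, 18, -2, 5, 9, 5, 14, 3]
After 'pick 3': [1, 1, 1, 18, -2, 5, 9, 5, 14, 3, 9]
After 'gt': [1, 1, 1, 18, -2, 5, 9, 5, 14, 0]
After 'push 9': [1, 1, 1, 18, -2, 5, 9, 5, 14, 0, 9]
After 'sub': [1, 1, 1, 18, -2, 5, 9, 5, 14, -9]
After 'div': [1, 1, 1, 18, -2, 5, 9, 5, -2]
After 'pick 2': [1, 1, 1, 18, -2, 5, 9, 5, -2, 9]
After 'pick 1': [1, 1, 1, 18, -2, 5, 9, 5, -2, 9, -2]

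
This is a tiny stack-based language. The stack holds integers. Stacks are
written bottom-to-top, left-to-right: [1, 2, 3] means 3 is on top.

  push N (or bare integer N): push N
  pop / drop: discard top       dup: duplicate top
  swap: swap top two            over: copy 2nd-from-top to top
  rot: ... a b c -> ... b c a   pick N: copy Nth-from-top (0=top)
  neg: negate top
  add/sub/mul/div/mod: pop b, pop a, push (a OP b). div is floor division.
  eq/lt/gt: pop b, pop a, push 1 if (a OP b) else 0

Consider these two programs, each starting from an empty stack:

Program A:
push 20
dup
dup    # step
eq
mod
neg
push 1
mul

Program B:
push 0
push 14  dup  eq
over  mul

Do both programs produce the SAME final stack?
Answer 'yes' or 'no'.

Answer: no

Derivation:
Program A trace:
  After 'push 20': [20]
  After 'dup': [20, 20]
  After 'dup': [20, 20, 20]
  After 'eq': [20, 1]
  After 'mod': [0]
  After 'neg': [0]
  After 'push 1': [0, 1]
  After 'mul': [0]
Program A final stack: [0]

Program B trace:
  After 'push 0': [0]
  After 'push 14': [0, 14]
  After 'dup': [0, 14, 14]
  After 'eq': [0, 1]
  After 'over': [0, 1, 0]
  After 'mul': [0, 0]
Program B final stack: [0, 0]
Same: no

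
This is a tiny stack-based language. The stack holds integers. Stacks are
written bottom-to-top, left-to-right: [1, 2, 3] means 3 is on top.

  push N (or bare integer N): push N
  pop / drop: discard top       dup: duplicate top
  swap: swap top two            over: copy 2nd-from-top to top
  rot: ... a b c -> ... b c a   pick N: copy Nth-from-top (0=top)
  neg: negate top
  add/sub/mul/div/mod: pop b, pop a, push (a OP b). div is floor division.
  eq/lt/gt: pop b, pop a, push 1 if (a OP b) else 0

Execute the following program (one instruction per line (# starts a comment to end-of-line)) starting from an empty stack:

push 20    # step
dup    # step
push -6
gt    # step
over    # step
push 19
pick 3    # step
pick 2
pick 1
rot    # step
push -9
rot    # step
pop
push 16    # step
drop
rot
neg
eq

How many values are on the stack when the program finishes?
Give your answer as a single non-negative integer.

Answer: 6

Derivation:
After 'push 20': stack = [20] (depth 1)
After 'dup': stack = [20, 20] (depth 2)
After 'push -6': stack = [20, 20, -6] (depth 3)
After 'gt': stack = [20, 1] (depth 2)
After 'over': stack = [20, 1, 20] (depth 3)
After 'push 19': stack = [20, 1, 20, 19] (depth 4)
After 'pick 3': stack = [20, 1, 20, 19, 20] (depth 5)
After 'pick 2': stack = [20, 1, 20, 19, 20, 20] (depth 6)
After 'pick 1': stack = [20, 1, 20, 19, 20, 20, 20] (depth 7)
After 'rot': stack = [20, 1, 20, 19, 20, 20, 20] (depth 7)
After 'push -9': stack = [20, 1, 20, 19, 20, 20, 20, -9] (depth 8)
After 'rot': stack = [20, 1, 20, 19, 20, 20, -9, 20] (depth 8)
After 'pop': stack = [20, 1, 20, 19, 20, 20, -9] (depth 7)
After 'push 16': stack = [20, 1, 20, 19, 20, 20, -9, 16] (depth 8)
After 'drop': stack = [20, 1, 20, 19, 20, 20, -9] (depth 7)
After 'rot': stack = [20, 1, 20, 19, 20, -9, 20] (depth 7)
After 'neg': stack = [20, 1, 20, 19, 20, -9, -20] (depth 7)
After 'eq': stack = [20, 1, 20, 19, 20, 0] (depth 6)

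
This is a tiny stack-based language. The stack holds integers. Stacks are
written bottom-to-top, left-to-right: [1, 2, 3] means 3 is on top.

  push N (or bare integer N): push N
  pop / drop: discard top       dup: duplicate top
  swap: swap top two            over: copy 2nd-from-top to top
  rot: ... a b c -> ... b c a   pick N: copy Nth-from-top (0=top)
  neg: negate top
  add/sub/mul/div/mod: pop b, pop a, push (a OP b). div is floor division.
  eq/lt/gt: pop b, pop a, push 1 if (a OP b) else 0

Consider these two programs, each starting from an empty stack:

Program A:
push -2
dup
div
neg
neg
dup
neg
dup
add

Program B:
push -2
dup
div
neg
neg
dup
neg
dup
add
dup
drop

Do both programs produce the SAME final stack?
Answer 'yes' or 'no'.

Program A trace:
  After 'push -2': [-2]
  After 'dup': [-2, -2]
  After 'div': [1]
  After 'neg': [-1]
  After 'neg': [1]
  After 'dup': [1, 1]
  After 'neg': [1, -1]
  After 'dup': [1, -1, -1]
  After 'add': [1, -2]
Program A final stack: [1, -2]

Program B trace:
  After 'push -2': [-2]
  After 'dup': [-2, -2]
  After 'div': [1]
  After 'neg': [-1]
  After 'neg': [1]
  After 'dup': [1, 1]
  After 'neg': [1, -1]
  After 'dup': [1, -1, -1]
  After 'add': [1, -2]
  After 'dup': [1, -2, -2]
  After 'drop': [1, -2]
Program B final stack: [1, -2]
Same: yes

Answer: yes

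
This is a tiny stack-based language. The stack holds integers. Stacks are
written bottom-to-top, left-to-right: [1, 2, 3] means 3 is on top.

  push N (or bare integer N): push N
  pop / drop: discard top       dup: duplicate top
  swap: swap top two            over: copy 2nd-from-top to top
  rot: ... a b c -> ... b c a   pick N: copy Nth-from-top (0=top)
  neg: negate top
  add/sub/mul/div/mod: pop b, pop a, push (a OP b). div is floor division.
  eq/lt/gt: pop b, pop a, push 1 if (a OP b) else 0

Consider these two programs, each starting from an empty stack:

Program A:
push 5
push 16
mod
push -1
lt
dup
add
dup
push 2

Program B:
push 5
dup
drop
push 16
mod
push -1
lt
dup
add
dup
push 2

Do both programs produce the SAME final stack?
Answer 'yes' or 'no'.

Answer: yes

Derivation:
Program A trace:
  After 'push 5': [5]
  After 'push 16': [5, 16]
  After 'mod': [5]
  After 'push -1': [5, -1]
  After 'lt': [0]
  After 'dup': [0, 0]
  After 'add': [0]
  After 'dup': [0, 0]
  After 'push 2': [0, 0, 2]
Program A final stack: [0, 0, 2]

Program B trace:
  After 'push 5': [5]
  After 'dup': [5, 5]
  After 'drop': [5]
  After 'push 16': [5, 16]
  After 'mod': [5]
  After 'push -1': [5, -1]
  After 'lt': [0]
  After 'dup': [0, 0]
  After 'add': [0]
  After 'dup': [0, 0]
  After 'push 2': [0, 0, 2]
Program B final stack: [0, 0, 2]
Same: yes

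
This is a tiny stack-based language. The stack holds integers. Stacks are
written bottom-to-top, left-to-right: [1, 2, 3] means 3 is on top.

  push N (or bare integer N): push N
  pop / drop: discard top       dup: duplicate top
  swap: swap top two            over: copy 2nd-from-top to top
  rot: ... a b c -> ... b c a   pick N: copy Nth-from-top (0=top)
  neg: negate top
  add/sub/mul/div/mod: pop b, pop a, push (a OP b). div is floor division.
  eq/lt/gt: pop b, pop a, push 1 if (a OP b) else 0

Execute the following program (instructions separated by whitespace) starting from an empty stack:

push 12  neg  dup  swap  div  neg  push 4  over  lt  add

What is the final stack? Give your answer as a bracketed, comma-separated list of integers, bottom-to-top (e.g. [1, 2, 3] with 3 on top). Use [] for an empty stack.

Answer: [-1]

Derivation:
After 'push 12': [12]
After 'neg': [-12]
After 'dup': [-12, -12]
After 'swap': [-12, -12]
After 'div': [1]
After 'neg': [-1]
After 'push 4': [-1, 4]
After 'over': [-1, 4, -1]
After 'lt': [-1, 0]
After 'add': [-1]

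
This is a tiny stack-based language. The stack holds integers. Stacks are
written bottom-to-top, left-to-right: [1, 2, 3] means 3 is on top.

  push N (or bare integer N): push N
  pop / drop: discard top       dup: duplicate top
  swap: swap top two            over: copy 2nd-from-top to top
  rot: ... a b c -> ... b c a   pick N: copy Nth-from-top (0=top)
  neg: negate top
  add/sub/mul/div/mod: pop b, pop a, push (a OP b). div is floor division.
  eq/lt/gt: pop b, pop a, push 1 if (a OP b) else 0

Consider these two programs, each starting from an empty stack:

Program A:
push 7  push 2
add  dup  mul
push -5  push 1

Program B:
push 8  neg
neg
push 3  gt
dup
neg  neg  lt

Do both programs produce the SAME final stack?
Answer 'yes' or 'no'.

Program A trace:
  After 'push 7': [7]
  After 'push 2': [7, 2]
  After 'add': [9]
  After 'dup': [9, 9]
  After 'mul': [81]
  After 'push -5': [81, -5]
  After 'push 1': [81, -5, 1]
Program A final stack: [81, -5, 1]

Program B trace:
  After 'push 8': [8]
  After 'neg': [-8]
  After 'neg': [8]
  After 'push 3': [8, 3]
  After 'gt': [1]
  After 'dup': [1, 1]
  After 'neg': [1, -1]
  After 'neg': [1, 1]
  After 'lt': [0]
Program B final stack: [0]
Same: no

Answer: no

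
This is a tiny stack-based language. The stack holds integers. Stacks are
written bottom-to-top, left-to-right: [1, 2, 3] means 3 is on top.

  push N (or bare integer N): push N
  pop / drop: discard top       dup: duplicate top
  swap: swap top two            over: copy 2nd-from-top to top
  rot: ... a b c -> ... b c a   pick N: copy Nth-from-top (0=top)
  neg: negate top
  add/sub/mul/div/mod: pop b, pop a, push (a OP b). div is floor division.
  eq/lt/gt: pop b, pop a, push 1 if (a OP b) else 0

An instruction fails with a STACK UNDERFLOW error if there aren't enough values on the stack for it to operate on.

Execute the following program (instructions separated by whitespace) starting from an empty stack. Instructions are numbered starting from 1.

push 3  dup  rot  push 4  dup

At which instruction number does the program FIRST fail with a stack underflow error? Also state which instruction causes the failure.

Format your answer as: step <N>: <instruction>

Step 1 ('push 3'): stack = [3], depth = 1
Step 2 ('dup'): stack = [3, 3], depth = 2
Step 3 ('rot'): needs 3 value(s) but depth is 2 — STACK UNDERFLOW

Answer: step 3: rot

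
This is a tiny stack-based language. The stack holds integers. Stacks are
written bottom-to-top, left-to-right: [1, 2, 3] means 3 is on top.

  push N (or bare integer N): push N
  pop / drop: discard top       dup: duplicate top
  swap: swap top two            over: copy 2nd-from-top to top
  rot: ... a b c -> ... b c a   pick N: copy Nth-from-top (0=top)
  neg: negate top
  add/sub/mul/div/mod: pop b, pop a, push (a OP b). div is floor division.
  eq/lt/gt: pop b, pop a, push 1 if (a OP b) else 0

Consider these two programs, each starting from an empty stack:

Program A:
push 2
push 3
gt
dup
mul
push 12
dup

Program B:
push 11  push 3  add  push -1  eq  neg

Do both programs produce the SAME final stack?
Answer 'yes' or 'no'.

Answer: no

Derivation:
Program A trace:
  After 'push 2': [2]
  After 'push 3': [2, 3]
  After 'gt': [0]
  After 'dup': [0, 0]
  After 'mul': [0]
  After 'push 12': [0, 12]
  After 'dup': [0, 12, 12]
Program A final stack: [0, 12, 12]

Program B trace:
  After 'push 11': [11]
  After 'push 3': [11, 3]
  After 'add': [14]
  After 'push -1': [14, -1]
  After 'eq': [0]
  After 'neg': [0]
Program B final stack: [0]
Same: no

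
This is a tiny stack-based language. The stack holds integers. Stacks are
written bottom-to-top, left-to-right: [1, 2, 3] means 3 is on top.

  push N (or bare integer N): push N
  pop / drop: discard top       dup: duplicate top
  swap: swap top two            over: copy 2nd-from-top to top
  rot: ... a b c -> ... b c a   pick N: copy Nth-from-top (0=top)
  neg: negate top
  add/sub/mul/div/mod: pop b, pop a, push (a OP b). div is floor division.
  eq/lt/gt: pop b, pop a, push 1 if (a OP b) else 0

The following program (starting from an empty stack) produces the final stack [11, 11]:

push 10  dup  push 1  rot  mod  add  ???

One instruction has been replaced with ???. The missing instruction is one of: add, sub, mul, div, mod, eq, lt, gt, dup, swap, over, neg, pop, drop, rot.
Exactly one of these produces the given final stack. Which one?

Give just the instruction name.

Answer: dup

Derivation:
Stack before ???: [11]
Stack after ???:  [11, 11]
The instruction that transforms [11] -> [11, 11] is: dup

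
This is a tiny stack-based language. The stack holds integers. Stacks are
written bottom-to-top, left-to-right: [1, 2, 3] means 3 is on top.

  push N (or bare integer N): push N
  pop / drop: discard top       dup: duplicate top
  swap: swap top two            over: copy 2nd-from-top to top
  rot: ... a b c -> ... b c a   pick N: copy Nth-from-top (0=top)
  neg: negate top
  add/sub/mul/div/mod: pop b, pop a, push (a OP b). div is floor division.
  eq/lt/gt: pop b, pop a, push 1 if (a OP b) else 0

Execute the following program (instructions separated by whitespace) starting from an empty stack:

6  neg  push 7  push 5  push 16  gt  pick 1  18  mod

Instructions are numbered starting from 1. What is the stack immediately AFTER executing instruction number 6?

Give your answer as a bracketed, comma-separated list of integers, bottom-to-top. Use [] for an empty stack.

Answer: [-6, 7, 0]

Derivation:
Step 1 ('6'): [6]
Step 2 ('neg'): [-6]
Step 3 ('push 7'): [-6, 7]
Step 4 ('push 5'): [-6, 7, 5]
Step 5 ('push 16'): [-6, 7, 5, 16]
Step 6 ('gt'): [-6, 7, 0]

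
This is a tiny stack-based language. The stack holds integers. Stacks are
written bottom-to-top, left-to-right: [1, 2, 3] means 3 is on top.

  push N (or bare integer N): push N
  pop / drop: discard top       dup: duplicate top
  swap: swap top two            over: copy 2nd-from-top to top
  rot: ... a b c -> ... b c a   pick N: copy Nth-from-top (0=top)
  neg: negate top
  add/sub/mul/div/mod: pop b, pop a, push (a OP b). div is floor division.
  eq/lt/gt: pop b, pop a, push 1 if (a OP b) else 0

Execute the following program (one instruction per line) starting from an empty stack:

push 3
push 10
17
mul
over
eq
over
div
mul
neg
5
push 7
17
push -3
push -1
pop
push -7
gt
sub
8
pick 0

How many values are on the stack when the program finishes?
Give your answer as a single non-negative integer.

After 'push 3': stack = [3] (depth 1)
After 'push 10': stack = [3, 10] (depth 2)
After 'push 17': stack = [3, 10, 17] (depth 3)
After 'mul': stack = [3, 170] (depth 2)
After 'over': stack = [3, 170, 3] (depth 3)
After 'eq': stack = [3, 0] (depth 2)
After 'over': stack = [3, 0, 3] (depth 3)
After 'div': stack = [3, 0] (depth 2)
After 'mul': stack = [0] (depth 1)
After 'neg': stack = [0] (depth 1)
  ...
After 'push 7': stack = [0, 5, 7] (depth 3)
After 'push 17': stack = [0, 5, 7, 17] (depth 4)
After 'push -3': stack = [0, 5, 7, 17, -3] (depth 5)
After 'push -1': stack = [0, 5, 7, 17, -3, -1] (depth 6)
After 'pop': stack = [0, 5, 7, 17, -3] (depth 5)
After 'push -7': stack = [0, 5, 7, 17, -3, -7] (depth 6)
After 'gt': stack = [0, 5, 7, 17, 1] (depth 5)
After 'sub': stack = [0, 5, 7, 16] (depth 4)
After 'push 8': stack = [0, 5, 7, 16, 8] (depth 5)
After 'pick 0': stack = [0, 5, 7, 16, 8, 8] (depth 6)

Answer: 6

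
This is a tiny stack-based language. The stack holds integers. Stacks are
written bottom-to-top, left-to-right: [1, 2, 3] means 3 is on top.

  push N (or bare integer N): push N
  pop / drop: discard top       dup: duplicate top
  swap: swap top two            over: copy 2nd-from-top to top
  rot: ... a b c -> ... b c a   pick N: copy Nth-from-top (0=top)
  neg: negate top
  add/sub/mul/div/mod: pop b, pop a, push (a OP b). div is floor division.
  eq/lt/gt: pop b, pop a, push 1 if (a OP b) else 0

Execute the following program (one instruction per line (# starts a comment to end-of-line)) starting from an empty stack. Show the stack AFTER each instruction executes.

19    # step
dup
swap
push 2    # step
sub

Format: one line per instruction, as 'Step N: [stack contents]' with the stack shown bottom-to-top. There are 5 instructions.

Step 1: [19]
Step 2: [19, 19]
Step 3: [19, 19]
Step 4: [19, 19, 2]
Step 5: [19, 17]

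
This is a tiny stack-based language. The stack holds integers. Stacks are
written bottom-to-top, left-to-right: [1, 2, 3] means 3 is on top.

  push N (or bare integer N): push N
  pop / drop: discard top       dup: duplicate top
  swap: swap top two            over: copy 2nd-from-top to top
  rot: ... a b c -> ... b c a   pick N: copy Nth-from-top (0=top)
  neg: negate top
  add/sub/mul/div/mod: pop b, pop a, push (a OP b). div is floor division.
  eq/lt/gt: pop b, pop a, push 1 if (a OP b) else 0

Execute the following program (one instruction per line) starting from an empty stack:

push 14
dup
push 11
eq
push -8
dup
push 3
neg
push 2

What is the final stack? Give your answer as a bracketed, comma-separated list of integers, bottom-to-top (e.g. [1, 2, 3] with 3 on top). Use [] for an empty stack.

After 'push 14': [14]
After 'dup': [14, 14]
After 'push 11': [14, 14, 11]
After 'eq': [14, 0]
After 'push -8': [14, 0, -8]
After 'dup': [14, 0, -8, -8]
After 'push 3': [14, 0, -8, -8, 3]
After 'neg': [14, 0, -8, -8, -3]
After 'push 2': [14, 0, -8, -8, -3, 2]

Answer: [14, 0, -8, -8, -3, 2]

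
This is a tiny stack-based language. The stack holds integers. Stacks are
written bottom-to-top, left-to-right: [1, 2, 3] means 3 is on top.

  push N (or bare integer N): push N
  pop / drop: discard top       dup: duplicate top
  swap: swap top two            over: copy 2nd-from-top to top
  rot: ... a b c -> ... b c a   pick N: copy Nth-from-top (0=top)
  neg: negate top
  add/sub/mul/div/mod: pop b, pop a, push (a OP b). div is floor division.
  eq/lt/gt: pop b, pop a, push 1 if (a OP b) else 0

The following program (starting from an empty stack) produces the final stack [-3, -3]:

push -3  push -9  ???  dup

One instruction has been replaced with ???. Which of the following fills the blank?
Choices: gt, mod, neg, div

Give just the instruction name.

Answer: mod

Derivation:
Stack before ???: [-3, -9]
Stack after ???:  [-3]
Checking each choice:
  gt: produces [1, 1]
  mod: MATCH
  neg: produces [-3, 9, 9]
  div: produces [0, 0]


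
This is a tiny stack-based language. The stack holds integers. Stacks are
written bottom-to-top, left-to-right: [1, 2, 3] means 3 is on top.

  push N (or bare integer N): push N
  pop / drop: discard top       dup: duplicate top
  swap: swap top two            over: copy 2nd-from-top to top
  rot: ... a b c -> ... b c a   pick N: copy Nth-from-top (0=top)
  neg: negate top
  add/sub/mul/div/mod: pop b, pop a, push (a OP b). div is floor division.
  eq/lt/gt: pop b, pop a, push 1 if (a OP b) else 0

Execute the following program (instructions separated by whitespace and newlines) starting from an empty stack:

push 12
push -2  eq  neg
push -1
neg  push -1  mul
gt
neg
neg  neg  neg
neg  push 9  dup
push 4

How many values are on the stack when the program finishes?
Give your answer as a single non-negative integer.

Answer: 4

Derivation:
After 'push 12': stack = [12] (depth 1)
After 'push -2': stack = [12, -2] (depth 2)
After 'eq': stack = [0] (depth 1)
After 'neg': stack = [0] (depth 1)
After 'push -1': stack = [0, -1] (depth 2)
After 'neg': stack = [0, 1] (depth 2)
After 'push -1': stack = [0, 1, -1] (depth 3)
After 'mul': stack = [0, -1] (depth 2)
After 'gt': stack = [1] (depth 1)
After 'neg': stack = [-1] (depth 1)
After 'neg': stack = [1] (depth 1)
After 'neg': stack = [-1] (depth 1)
After 'neg': stack = [1] (depth 1)
After 'neg': stack = [-1] (depth 1)
After 'push 9': stack = [-1, 9] (depth 2)
After 'dup': stack = [-1, 9, 9] (depth 3)
After 'push 4': stack = [-1, 9, 9, 4] (depth 4)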